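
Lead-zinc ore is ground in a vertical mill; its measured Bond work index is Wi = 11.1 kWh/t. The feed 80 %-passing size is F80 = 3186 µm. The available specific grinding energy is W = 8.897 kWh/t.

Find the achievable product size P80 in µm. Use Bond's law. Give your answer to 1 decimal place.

Bond: W = 10·Wi·(1/√P80 − 1/√F80)
P80^(−½) = W/(10 Wi) + F80^(−½)
  = 8.8970/(10·11.1) + 1/√3186 = 0.080153 + 0.017716 = 0.097870
P80 = (1/0.097870)² = 10.2177² = 104.40 µm

P80 = 104.4 µm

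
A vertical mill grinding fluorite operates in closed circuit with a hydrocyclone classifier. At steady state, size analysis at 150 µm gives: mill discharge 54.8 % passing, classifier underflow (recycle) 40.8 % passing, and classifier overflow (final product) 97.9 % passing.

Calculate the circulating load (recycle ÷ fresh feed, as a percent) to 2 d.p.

Classifier node, passing 150 µm:
Fd + Rd = Ru + Fo ⇒ R/F = (o−d)/(d−u)
r = (97.9 − 54.8)/(54.8 − 40.8) = 43.1/14.0 = 3.0786
CL = 100·r = 307.86 %

CL = 307.86 %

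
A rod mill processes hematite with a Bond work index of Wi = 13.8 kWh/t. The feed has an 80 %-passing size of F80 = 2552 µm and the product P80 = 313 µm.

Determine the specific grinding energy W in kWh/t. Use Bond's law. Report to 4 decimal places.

W = 10 Wi / √P80 − 10 Wi / √F80
1/√313 = 0.056523;  1/√2552 = 0.019795
W = 10·13.8·(0.056523 − 0.019795) = 5.0685 kWh/t

W = 5.0685 kWh/t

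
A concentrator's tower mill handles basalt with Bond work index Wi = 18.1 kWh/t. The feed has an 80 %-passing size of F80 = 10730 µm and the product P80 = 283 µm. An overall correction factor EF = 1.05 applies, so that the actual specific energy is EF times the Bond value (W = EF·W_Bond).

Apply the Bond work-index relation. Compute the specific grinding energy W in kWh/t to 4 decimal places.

W = 9.4626 kWh/t

W = 10 Wi (P80^-0.5 − F80^-0.5)
1/√283 = 0.059444;  1/√10730 = 0.009654
W = 10·18.1·(0.059444 − 0.009654) = 9.0120 kWh/t
With EF = 1.05: W = 9.0120·1.05 = 9.4626 kWh/t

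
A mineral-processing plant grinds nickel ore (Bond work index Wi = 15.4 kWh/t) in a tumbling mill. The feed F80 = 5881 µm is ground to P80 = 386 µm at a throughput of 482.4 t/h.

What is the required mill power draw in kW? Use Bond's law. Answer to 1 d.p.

Bond:  W = 10 Wi (1/√P − 1/√F)
W = 10·15.4·(1/√386 − 1/√5881) = 10·15.4·(0.037859) = 5.8302 kWh/t
P_mill = W·ṁ = 5.8302·482.4 = 2812.5 kW

P = 2812.5 kW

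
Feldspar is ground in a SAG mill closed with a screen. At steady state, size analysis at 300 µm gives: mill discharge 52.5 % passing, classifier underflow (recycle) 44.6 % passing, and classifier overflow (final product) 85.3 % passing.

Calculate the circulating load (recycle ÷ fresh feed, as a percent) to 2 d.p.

CL = 415.19 %

Mass balance on the −300 µm fraction:
d + r·d = r·u + o → r(d−u) = o−d
r = (85.3 − 52.5)/(52.5 − 44.6) = 32.8/7.9 = 4.1519
CL = 100·r = 415.19 %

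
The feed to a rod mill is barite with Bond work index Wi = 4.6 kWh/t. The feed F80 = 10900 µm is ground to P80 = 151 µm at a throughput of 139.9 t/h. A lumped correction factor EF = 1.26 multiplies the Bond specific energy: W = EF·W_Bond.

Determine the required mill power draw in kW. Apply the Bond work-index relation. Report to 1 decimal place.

P = 582.2 kW

W = 10·Wi·(P80^(-½) − F80^(-½))
W = 10·4.6·(1/√151 − 1/√10900) = 10·4.6·(0.071801) = 3.3028 kWh/t
Corrected W = EF·W_Bond = 1.26·3.3028 = 4.1616 kWh/t
Mill draw = 4.1616 × 139.9 = 582.2 kW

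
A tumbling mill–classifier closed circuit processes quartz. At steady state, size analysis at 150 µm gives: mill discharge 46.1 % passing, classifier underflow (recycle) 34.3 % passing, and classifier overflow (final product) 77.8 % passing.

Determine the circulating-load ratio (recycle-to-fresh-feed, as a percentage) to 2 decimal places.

CL = 268.64 %

Classifier node, passing 150 µm:
(1+r)·d = r·u + o ⇒ r = (o−d)/(d−u)
r = (77.8 − 46.1)/(46.1 − 34.3) = 31.7/11.8 = 2.6864
CL = 100·r = 268.64 %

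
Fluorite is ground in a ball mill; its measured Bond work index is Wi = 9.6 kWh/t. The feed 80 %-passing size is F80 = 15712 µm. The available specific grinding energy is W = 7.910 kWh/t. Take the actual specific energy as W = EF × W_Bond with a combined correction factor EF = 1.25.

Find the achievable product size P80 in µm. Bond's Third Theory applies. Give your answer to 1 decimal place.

P80 = 183.1 µm

Bond: W = 10·Wi·(1/√P80 − 1/√F80)
W_Bond = W / EF = 7.910 / 1.25 = 6.3280 kWh/t
1/√P80 = 1/√F80 + W_Bond/(10·Wi)
  = 6.3280/(10·9.6) + 1/√15712 = 0.065917 + 0.007978 = 0.073894
P80 = (1/0.073894)² = 13.5328² = 183.14 µm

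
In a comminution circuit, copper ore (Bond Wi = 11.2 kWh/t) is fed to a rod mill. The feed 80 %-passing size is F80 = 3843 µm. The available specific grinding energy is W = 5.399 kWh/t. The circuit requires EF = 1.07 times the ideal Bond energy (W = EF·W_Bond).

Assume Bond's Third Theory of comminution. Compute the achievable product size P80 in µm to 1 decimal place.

P80 = 267.1 µm

W_Bond = 10·Wi·(1/√P₈₀ − 1/√F₈₀)
W_Bond = W / EF = 5.399 / 1.07 = 5.0458 kWh/t
P80^(−½) = W_Bond/(10 Wi) + F80^(−½)
  = 5.0458/(10·11.2) + 1/√3843 = 0.045052 + 0.016131 = 0.061183
P80 = (1/0.061183)² = 16.3444² = 267.14 µm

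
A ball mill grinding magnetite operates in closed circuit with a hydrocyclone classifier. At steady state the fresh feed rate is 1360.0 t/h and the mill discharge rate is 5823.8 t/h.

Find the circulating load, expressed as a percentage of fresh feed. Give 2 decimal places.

Steady state: M = F + R.
R = M − F = 5823.8 − 1360.0 = 4463.8 t/h
CL = 100·R/F = 100·4463.8/1360.0 = 328.22 %

CL = 328.22 %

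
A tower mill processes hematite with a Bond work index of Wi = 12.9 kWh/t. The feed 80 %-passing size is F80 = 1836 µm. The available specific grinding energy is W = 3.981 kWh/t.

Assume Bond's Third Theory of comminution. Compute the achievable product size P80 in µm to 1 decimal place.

W = 10·Wi·[P80^(−½) − F80^(−½)]
P80^-0.5 = F80^-0.5 + W/(10 Wi)
  = 3.9810/(10·12.9) + 1/√1836 = 0.030860 + 0.023338 = 0.054198
P80 = (1/0.054198)² = 18.4507² = 340.43 µm

P80 = 340.4 µm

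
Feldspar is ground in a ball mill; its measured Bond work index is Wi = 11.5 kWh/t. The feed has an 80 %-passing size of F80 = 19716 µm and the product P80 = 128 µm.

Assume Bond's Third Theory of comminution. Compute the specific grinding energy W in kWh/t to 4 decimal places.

W_Bond = 10·Wi·(1/√P₈₀ − 1/√F₈₀)
1/√128 = 0.088388;  1/√19716 = 0.007122
W = 10·11.5·(0.088388 − 0.007122) = 9.3457 kWh/t

W = 9.3457 kWh/t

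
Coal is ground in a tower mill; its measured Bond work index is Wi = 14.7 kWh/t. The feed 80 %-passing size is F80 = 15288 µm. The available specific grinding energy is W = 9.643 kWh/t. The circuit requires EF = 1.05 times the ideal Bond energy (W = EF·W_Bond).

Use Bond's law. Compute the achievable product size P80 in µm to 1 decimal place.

P80 = 200.8 µm

Bond:  W = 10 Wi (1/√P − 1/√F)
W_Bond = W / EF = 9.643 / 1.05 = 9.1838 kWh/t
⇒ 1/√P80 = W_Bond/(10 Wi) + 1/√F80
  = 9.1838/(10·14.7) + 1/√15288 = 0.062475 + 0.008088 = 0.070563
P80 = (1/0.070563)² = 14.1718² = 200.84 µm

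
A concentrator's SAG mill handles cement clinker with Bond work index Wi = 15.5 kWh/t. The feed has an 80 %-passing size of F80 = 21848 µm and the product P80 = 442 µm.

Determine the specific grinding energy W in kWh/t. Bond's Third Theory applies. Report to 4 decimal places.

W_Bond = 10·Wi·(1/√P₈₀ − 1/√F₈₀)
1/√442 = 0.047565;  1/√21848 = 0.006765
W = 10·15.5·(0.047565 − 0.006765) = 6.3240 kWh/t

W = 6.3240 kWh/t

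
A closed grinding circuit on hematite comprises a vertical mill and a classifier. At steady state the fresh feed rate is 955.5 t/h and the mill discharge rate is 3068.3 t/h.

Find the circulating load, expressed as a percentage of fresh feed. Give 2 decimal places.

CL = 221.12 %

Discharge = new feed + return, hence
R = M − F = 3068.3 − 955.5 = 2112.8 t/h
CL = 100·R/F = 100·2112.8/955.5 = 221.12 %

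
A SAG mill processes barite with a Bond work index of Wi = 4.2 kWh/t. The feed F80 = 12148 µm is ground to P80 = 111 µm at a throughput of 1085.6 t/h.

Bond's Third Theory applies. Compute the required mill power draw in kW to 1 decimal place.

W = 10·Wi·(P80^(-½) − F80^(-½))
W = 10·4.2·(1/√111 − 1/√12148) = 10·4.2·(0.085843) = 3.6054 kWh/t
Power = W × throughput = 3.6054 kWh/t × 1085.6 t/h = 3914.0 kW

P = 3914.0 kW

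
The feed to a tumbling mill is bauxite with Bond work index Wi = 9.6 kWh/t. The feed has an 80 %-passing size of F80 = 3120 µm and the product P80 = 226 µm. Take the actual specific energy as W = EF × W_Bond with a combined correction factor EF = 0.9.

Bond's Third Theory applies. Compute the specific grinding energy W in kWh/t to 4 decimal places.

W = 10 Wi / √P80 − 10 Wi / √F80
1/√226 = 0.066519;  1/√3120 = 0.017903
W = 10·9.6·(0.066519 − 0.017903) = 4.6671 kWh/t
With EF = 0.9: W = 4.6671·0.9 = 4.2004 kWh/t

W = 4.2004 kWh/t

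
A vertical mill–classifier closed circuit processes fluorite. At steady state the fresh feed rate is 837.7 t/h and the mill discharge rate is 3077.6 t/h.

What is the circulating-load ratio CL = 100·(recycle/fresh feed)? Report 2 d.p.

Steady state: M = F + R.
R = M − F = 3077.6 − 837.7 = 2239.9 t/h
CL = 100·R/F = 100·2239.9/837.7 = 267.39 %

CL = 267.39 %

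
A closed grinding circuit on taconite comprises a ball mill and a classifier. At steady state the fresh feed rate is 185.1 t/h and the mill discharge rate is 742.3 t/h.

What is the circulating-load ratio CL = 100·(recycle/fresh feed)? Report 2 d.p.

Mill node: discharge = fresh + recycle.
R = M − F = 742.3 − 185.1 = 557.2 t/h
CL = 100·R/F = 100·557.2/185.1 = 301.03 %

CL = 301.03 %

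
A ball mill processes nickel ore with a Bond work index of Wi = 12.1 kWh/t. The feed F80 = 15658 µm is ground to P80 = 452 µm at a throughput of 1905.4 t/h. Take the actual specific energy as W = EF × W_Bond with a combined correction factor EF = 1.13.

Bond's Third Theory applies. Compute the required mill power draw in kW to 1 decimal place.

Bond: W = 10·Wi·(1/√P80 − 1/√F80)
W = 10·12.1·(1/√452 − 1/√15658) = 10·12.1·(0.039044) = 4.7244 kWh/t
Apply correction: 4.7244 × 1.13 = 5.3386 kWh/t
P = W·T = 5.3386·1905.4 = 10172.1 kW

P = 10172.1 kW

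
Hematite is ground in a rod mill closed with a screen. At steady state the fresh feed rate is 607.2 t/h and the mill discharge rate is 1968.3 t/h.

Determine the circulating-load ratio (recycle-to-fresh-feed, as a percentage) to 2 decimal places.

CL = 224.16 %

Steady state: M = F + R.
R = M − F = 1968.3 − 607.2 = 1361.1 t/h
CL = 100·R/F = 100·1361.1/607.2 = 224.16 %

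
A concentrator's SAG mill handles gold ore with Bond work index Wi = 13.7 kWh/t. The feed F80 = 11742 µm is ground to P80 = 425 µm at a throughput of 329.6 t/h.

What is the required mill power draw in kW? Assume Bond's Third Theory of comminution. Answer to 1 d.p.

Bond:  W = 10 Wi (1/√P − 1/√F)
W = 10·13.7·(1/√425 − 1/√11742) = 10·13.7·(0.039279) = 5.3812 kWh/t
Power = W × throughput = 5.3812 kWh/t × 329.6 t/h = 1773.6 kW

P = 1773.6 kW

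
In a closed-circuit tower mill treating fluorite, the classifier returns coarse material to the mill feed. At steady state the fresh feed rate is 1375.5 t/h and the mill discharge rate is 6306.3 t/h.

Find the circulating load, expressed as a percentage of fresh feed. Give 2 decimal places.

CL = 358.47 %

Steady state: M = F + R.
R = M − F = 6306.3 − 1375.5 = 4930.8 t/h
CL = 100·R/F = 100·4930.8/1375.5 = 358.47 %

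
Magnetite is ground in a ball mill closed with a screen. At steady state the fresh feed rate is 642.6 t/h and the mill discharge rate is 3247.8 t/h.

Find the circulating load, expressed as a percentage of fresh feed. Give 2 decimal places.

CL = 405.42 %

M = F + R at steady state, so:
R = M − F = 3247.8 − 642.6 = 2605.2 t/h
CL = 100·R/F = 100·2605.2/642.6 = 405.42 %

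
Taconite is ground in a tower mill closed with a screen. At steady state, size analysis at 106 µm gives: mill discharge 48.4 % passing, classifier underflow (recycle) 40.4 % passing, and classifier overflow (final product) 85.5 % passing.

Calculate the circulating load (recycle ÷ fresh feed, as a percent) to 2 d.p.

Classifier node, passing 106 µm:
d + r·d = r·u + o → r(d−u) = o−d
r = (85.5 − 48.4)/(48.4 − 40.4) = 37.1/8.0 = 4.6375
CL = 100·r = 463.75 %

CL = 463.75 %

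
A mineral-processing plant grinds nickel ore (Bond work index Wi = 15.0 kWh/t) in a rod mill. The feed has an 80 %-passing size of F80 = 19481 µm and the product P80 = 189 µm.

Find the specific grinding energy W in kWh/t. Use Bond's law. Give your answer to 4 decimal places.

W = 10·Wi·(P80^(-½) − F80^(-½))
1/√189 = 0.072739;  1/√19481 = 0.007165
W = 10·15.0·(0.072739 − 0.007165) = 9.8362 kWh/t

W = 9.8362 kWh/t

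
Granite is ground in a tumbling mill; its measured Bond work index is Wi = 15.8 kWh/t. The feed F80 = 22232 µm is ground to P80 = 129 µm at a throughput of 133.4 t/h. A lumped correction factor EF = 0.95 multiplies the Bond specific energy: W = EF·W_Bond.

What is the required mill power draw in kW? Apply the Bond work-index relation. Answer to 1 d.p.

P = 1628.7 kW

W = 10·Wi·(P80^(-½) − F80^(-½))
W = 10·15.8·(1/√129 − 1/√22232) = 10·15.8·(0.081338) = 12.8515 kWh/t
Apply correction: 12.8515 × 0.95 = 12.2089 kWh/t
P_mill = W·ṁ = 12.2089·133.4 = 1628.7 kW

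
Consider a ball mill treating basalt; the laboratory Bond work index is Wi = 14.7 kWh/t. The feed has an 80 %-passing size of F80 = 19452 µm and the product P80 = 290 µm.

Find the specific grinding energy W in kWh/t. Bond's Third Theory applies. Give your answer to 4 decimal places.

W = 7.5782 kWh/t

W = 10 Wi (P80^-0.5 − F80^-0.5)
1/√290 = 0.058722;  1/√19452 = 0.007170
W = 10·14.7·(0.058722 − 0.007170) = 7.5782 kWh/t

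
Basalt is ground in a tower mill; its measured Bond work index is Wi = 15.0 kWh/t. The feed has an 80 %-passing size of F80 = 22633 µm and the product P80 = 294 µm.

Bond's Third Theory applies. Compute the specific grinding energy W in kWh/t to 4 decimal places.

W = 7.7511 kWh/t

W = 10 Wi / √P80 − 10 Wi / √F80
1/√294 = 0.058321;  1/√22633 = 0.006647
W = 10·15.0·(0.058321 − 0.006647) = 7.7511 kWh/t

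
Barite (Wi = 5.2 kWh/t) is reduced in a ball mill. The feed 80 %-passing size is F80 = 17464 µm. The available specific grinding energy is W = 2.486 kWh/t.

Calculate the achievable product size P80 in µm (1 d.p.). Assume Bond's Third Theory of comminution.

Bond:  W = 10 Wi (1/√P − 1/√F)
⇒ 1/√P80 = W/(10·Wi) + 1/√F80
  = 2.4860/(10·5.2) + 1/√17464 = 0.047808 + 0.007567 = 0.055375
P80 = (1/0.055375)² = 18.0588² = 326.12 µm

P80 = 326.1 µm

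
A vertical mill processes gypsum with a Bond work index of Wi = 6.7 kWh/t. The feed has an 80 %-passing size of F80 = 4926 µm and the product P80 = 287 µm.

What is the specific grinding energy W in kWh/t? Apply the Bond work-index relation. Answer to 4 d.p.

W = 10·Wi·(P80^(-½) − F80^(-½))
1/√287 = 0.059028;  1/√4926 = 0.014248
W = 10·6.7·(0.059028 − 0.014248) = 3.0003 kWh/t

W = 3.0003 kWh/t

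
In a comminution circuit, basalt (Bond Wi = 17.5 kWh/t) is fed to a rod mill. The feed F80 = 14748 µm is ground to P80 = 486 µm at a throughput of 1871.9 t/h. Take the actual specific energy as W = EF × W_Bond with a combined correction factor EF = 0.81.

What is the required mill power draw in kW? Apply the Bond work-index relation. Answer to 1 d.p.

W = 10·Wi·[P80^(−½) − F80^(−½)]
W = 10·17.5·(1/√486 − 1/√14748) = 10·17.5·(0.037126) = 6.4971 kWh/t
W_actual = 0.81 × 6.4971 = 5.2627 kWh/t
P = W·T = 5.2627·1871.9 = 9851.2 kW

P = 9851.2 kW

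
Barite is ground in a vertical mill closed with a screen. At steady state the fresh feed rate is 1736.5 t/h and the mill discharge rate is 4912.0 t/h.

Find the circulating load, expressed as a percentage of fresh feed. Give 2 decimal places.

CL = 182.87 %

Discharge = new feed + return, hence
R = M − F = 4912.0 − 1736.5 = 3175.5 t/h
CL = 100·R/F = 100·3175.5/1736.5 = 182.87 %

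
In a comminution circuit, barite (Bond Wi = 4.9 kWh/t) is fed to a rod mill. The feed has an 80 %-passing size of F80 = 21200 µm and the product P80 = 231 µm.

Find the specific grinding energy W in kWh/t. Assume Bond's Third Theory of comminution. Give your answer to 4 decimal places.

W = 2.8874 kWh/t

W = 10 Wi / √P80 − 10 Wi / √F80
1/√231 = 0.065795;  1/√21200 = 0.006868
W = 10·4.9·(0.065795 − 0.006868) = 2.8874 kWh/t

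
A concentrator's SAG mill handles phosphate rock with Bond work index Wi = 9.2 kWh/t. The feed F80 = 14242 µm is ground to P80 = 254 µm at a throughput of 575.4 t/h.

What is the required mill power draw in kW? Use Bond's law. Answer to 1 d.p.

W_Bond = 10·Wi·(1/√P₈₀ − 1/√F₈₀)
W = 10·9.2·(1/√254 − 1/√14242) = 10·9.2·(0.054366) = 5.0017 kWh/t
P_mill = W·ṁ = 5.0017·575.4 = 2878.0 kW

P = 2878.0 kW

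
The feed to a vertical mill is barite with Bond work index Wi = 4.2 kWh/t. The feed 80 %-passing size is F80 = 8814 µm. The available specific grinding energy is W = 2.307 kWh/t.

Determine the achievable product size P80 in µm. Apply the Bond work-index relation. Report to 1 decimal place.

Bond: W = 10·Wi·(1/√P80 − 1/√F80)
1/√P80 = 1/√F80 + W/(10·Wi)
  = 2.3070/(10·4.2) + 1/√8814 = 0.054929 + 0.010652 = 0.065580
P80 = (1/0.065580)² = 15.2485² = 232.52 µm

P80 = 232.5 µm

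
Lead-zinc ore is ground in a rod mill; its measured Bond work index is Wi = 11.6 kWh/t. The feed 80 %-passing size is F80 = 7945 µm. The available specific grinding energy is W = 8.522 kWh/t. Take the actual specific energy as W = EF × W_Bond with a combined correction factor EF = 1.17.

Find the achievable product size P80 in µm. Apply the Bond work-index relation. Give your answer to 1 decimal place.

W = 10 Wi (P80^-0.5 − F80^-0.5)
W_Bond = W / EF = 8.522 / 1.17 = 7.2838 kWh/t
⇒ 1/√P80 = W_Bond/(10 Wi) + 1/√F80
  = 7.2838/(10·11.6) + 1/√7945 = 0.062791 + 0.011219 = 0.074010
P80 = (1/0.074010)² = 13.5117² = 182.57 µm

P80 = 182.6 µm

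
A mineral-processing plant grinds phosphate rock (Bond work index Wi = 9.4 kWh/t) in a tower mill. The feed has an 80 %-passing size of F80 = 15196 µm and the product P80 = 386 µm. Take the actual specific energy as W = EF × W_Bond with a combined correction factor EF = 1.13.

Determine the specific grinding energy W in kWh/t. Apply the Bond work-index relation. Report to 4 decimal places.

W = 4.5448 kWh/t

W_Bond = 10·Wi·(1/√P₈₀ − 1/√F₈₀)
1/√386 = 0.050899;  1/√15196 = 0.008112
W = 10·9.4·(0.050899 − 0.008112) = 4.0219 kWh/t
Corrected W = EF·W_Bond = 1.13·4.0219 = 4.5448 kWh/t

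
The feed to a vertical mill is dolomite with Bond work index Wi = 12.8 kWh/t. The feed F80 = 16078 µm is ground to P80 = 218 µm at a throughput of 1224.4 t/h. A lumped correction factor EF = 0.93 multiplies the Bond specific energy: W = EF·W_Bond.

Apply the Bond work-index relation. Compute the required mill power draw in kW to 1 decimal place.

W_Bond = 10·Wi·(1/√P₈₀ − 1/√F₈₀)
W = 10·12.8·(1/√218 − 1/√16078) = 10·12.8·(0.059842) = 7.6598 kWh/t
Apply correction: 7.6598 × 0.93 = 7.1236 kWh/t
P_mill = W·ṁ = 7.1236·1224.4 = 8722.1 kW

P = 8722.1 kW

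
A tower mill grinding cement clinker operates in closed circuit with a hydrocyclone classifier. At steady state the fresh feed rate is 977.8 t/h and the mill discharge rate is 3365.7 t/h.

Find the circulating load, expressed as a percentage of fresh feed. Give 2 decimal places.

CL = 244.21 %

Mill node: discharge = fresh + recycle.
R = M − F = 3365.7 − 977.8 = 2387.9 t/h
CL = 100·R/F = 100·2387.9/977.8 = 244.21 %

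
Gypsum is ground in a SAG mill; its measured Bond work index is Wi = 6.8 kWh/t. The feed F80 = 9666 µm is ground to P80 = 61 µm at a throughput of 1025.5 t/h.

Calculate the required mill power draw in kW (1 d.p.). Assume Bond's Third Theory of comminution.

P = 8219.2 kW

W = 10 Wi (1/√P80 − 1/√F80)  [Bond]
W = 10·6.8·(1/√61 − 1/√9666) = 10·6.8·(0.117866) = 8.0149 kWh/t
Mill draw = 8.0149 × 1025.5 = 8219.2 kW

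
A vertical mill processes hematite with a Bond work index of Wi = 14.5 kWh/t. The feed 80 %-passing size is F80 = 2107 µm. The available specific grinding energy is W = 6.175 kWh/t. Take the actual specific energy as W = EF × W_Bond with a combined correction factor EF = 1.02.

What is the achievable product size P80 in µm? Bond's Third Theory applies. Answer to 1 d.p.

P80 = 247.7 µm

W = 10·Wi·[P80^(−½) − F80^(−½)]
W_Bond = W / EF = 6.175 / 1.02 = 6.0539 kWh/t
P80^-0.5 = F80^-0.5 + W_Bond/(10 Wi)
  = 6.0539/(10·14.5) + 1/√2107 = 0.041751 + 0.021786 = 0.063537
P80 = (1/0.063537)² = 15.7389² = 247.71 µm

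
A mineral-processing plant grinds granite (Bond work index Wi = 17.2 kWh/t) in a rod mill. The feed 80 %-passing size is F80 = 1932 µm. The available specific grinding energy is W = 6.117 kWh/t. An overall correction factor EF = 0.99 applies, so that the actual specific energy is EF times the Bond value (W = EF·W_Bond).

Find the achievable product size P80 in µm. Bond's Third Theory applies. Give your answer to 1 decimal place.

W = 10·Wi·(P80^(-½) − F80^(-½))
W_Bond = W / EF = 6.117 / 0.99 = 6.1788 kWh/t
1/√P80 = 1/√F80 + W_Bond/(10·Wi)
  = 6.1788/(10·17.2) + 1/√1932 = 0.035923 + 0.022751 = 0.058674
P80 = (1/0.058674)² = 17.0433² = 290.48 µm

P80 = 290.5 µm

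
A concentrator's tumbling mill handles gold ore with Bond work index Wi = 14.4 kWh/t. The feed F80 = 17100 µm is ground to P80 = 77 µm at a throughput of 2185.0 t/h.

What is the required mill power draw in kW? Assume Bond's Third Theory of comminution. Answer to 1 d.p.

P = 33450.4 kW

W = 10 Wi (1/√P80 − 1/√F80)  [Bond]
W = 10·14.4·(1/√77 − 1/√17100) = 10·14.4·(0.106313) = 15.3091 kWh/t
Mill draw = 15.3091 × 2185.0 = 33450.4 kW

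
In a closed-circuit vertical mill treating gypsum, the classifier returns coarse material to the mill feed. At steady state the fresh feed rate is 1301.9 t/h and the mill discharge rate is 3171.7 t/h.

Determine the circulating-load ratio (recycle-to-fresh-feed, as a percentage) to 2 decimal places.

Discharge = new feed + return, hence
R = M − F = 3171.7 − 1301.9 = 1869.8 t/h
CL = 100·R/F = 100·1869.8/1301.9 = 143.62 %

CL = 143.62 %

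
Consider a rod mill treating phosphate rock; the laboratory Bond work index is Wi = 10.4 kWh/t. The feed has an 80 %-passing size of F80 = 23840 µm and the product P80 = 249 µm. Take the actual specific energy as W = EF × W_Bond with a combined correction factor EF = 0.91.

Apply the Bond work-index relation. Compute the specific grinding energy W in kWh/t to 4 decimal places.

W = 10 Wi (P80^-0.5 − F80^-0.5)
1/√249 = 0.063372;  1/√23840 = 0.006477
W = 10·10.4·(0.063372 − 0.006477) = 5.9172 kWh/t
Apply correction: 5.9172 × 0.91 = 5.3846 kWh/t

W = 5.3846 kWh/t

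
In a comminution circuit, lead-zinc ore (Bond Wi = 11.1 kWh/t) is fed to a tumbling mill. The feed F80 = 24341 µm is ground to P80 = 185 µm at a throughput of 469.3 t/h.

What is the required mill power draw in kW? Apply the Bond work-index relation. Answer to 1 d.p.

W = 10·Wi·(P80^(-½) − F80^(-½))
W = 10·11.1·(1/√185 − 1/√24341) = 10·11.1·(0.067112) = 7.4494 kWh/t
Mill draw = 7.4494 × 469.3 = 3496.0 kW

P = 3496.0 kW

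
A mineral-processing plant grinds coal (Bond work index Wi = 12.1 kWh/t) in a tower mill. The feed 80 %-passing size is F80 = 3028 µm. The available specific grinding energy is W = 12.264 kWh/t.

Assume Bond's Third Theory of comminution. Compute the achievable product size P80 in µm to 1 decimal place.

W = 10 Wi / √P80 − 10 Wi / √F80
P80^(−½) = W/(10 Wi) + F80^(−½)
  = 12.2640/(10·12.1) + 1/√3028 = 0.101355 + 0.018173 = 0.119528
P80 = (1/0.119528)² = 8.3662² = 69.99 µm

P80 = 70.0 µm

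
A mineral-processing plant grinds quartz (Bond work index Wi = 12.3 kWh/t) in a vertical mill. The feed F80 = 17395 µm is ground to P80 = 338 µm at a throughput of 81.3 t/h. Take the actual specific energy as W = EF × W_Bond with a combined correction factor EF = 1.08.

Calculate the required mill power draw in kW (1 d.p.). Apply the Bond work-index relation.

P = 505.6 kW

W_Bond = 10·Wi·(1/√P₈₀ − 1/√F₈₀)
W = 10·12.3·(1/√338 − 1/√17395) = 10·12.3·(0.046811) = 5.7577 kWh/t
Corrected W = EF·W_Bond = 1.08·5.7577 = 6.2183 kWh/t
P = W·T = 6.2183·81.3 = 505.6 kW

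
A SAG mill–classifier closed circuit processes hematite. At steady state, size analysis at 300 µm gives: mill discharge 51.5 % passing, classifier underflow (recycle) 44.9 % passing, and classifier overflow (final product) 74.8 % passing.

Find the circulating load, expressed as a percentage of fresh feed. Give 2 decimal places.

CL = 353.03 %

Balance %-passing 300 µm (r = R/F):
(1+r)·d = r·u + o ⇒ r = (o−d)/(d−u)
r = (74.8 − 51.5)/(51.5 − 44.9) = 23.3/6.6 = 3.5303
CL = 100·r = 353.03 %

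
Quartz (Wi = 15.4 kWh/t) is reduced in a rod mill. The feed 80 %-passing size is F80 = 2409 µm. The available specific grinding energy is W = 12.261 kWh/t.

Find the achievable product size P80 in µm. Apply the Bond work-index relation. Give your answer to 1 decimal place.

Bond: W = 10·Wi·(1/√P80 − 1/√F80)
⇒ 1/√P80 = W/(10·Wi) + 1/√F80
  = 12.2610/(10·15.4) + 1/√2409 = 0.079617 + 0.020374 = 0.099991
P80 = (1/0.099991)² = 10.0009² = 100.02 µm

P80 = 100.0 µm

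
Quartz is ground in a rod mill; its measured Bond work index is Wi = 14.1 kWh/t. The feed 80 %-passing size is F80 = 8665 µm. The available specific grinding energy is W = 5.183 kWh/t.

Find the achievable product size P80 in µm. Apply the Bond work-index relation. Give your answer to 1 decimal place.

P80 = 443.2 µm

W_Bond = 10·Wi·(1/√P₈₀ − 1/√F₈₀)
⇒ 1/√P80 = W/(10·Wi) + 1/√F80
  = 5.1830/(10·14.1) + 1/√8665 = 0.036759 + 0.010743 = 0.047502
P80 = (1/0.047502)² = 21.0519² = 443.18 µm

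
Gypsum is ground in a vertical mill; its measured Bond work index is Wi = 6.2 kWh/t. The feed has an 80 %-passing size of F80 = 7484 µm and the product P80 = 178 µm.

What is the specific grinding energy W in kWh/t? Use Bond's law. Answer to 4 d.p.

W = 3.9304 kWh/t

W = 10·Wi·[P80^(−½) − F80^(−½)]
1/√178 = 0.074953;  1/√7484 = 0.011559
W = 10·6.2·(0.074953 − 0.011559) = 3.9304 kWh/t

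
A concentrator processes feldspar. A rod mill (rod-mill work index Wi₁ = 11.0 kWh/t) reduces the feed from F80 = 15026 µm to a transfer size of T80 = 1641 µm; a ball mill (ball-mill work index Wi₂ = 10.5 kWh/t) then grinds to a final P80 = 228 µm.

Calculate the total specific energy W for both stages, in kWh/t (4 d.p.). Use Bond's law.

W = 6.1799 kWh/t

W = 10 Wi / √P80 − 10 Wi / √F80
Stage 1 (15026→1641 µm, Wi₁=11.0): W₁ = 10·11.0·(0.024686 − 0.008158) = 1.8181 kWh/t
Stage 2 (1641→228 µm, Wi₂=10.5): W₂ = 10·10.5·(0.066227 − 0.024686) = 4.3618 kWh/t
W = W₁ + W₂ = 1.8181 + 4.3618 = 6.1799 kWh/t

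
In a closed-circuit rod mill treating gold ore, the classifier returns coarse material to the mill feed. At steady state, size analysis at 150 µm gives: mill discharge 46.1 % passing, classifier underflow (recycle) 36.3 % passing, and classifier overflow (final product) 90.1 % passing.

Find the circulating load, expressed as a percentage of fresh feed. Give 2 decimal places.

Classifier node, passing 150 µm:
r = (o − d)/(d − u)
r = (90.1 − 46.1)/(46.1 − 36.3) = 44.0/9.8 = 4.4898
CL = 100·r = 448.98 %

CL = 448.98 %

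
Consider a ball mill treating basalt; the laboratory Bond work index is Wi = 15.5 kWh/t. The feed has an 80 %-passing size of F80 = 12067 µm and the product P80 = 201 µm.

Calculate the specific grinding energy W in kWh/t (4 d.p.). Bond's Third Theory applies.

W_Bond = 10·Wi·(1/√P₈₀ − 1/√F₈₀)
1/√201 = 0.070535;  1/√12067 = 0.009103
W = 10·15.5·(0.070535 − 0.009103) = 9.5218 kWh/t

W = 9.5218 kWh/t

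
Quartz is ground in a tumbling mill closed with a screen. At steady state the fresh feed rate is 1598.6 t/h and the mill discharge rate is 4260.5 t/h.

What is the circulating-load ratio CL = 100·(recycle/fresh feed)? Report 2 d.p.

Discharge = new feed + return, hence
R = M − F = 4260.5 − 1598.6 = 2661.9 t/h
CL = 100·R/F = 100·2661.9/1598.6 = 166.51 %

CL = 166.51 %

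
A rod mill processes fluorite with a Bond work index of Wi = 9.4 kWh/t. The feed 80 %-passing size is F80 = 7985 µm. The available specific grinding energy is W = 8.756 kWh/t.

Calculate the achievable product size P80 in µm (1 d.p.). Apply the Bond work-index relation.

P80 = 91.9 µm

W = 10 Wi / √P80 − 10 Wi / √F80
P80^(−½) = W/(10 Wi) + F80^(−½)
  = 8.7560/(10·9.4) + 1/√7985 = 0.093149 + 0.011191 = 0.104340
P80 = (1/0.104340)² = 9.5841² = 91.85 µm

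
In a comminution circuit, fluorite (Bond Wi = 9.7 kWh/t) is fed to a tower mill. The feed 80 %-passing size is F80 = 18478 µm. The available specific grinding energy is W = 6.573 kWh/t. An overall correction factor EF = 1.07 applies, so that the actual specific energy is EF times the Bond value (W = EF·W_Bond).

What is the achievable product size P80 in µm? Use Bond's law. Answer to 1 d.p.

P80 = 200.1 µm

W = 10 Wi / √P80 − 10 Wi / √F80
W_Bond = W / EF = 6.573 / 1.07 = 6.1430 kWh/t
P80^(−½) = W_Bond/(10 Wi) + F80^(−½)
  = 6.1430/(10·9.7) + 1/√18478 = 0.063330 + 0.007357 = 0.070686
P80 = (1/0.070686)² = 14.1470² = 200.14 µm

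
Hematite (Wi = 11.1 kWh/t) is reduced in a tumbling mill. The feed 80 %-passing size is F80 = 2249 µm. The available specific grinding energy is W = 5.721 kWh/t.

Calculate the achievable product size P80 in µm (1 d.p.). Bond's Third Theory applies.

W = 10·Wi·(P80^(-½) − F80^(-½))
⇒ 1/√P80 = W/(10 Wi) + 1/√F80
  = 5.7210/(10·11.1) + 1/√2249 = 0.051541 + 0.021087 = 0.072627
P80 = (1/0.072627)² = 13.7690² = 189.58 µm

P80 = 189.6 µm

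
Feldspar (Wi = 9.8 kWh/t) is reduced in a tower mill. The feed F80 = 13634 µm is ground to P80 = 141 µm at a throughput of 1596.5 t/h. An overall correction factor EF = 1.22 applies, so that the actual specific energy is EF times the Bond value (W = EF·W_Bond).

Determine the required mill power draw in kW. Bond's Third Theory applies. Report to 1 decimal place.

P = 14440.1 kW

W_Bond = 10·Wi·(1/√P₈₀ − 1/√F₈₀)
W = 10·9.8·(1/√141 − 1/√13634) = 10·9.8·(0.075651) = 7.4138 kWh/t
W_actual = 1.22 × 7.4138 = 9.0448 kWh/t
Mill draw = 9.0448 × 1596.5 = 14440.1 kW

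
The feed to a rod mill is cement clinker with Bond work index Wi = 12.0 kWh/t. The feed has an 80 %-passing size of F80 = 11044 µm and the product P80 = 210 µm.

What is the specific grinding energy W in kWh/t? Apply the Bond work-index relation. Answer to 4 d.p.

W = 10 Wi (P80^-0.5 − F80^-0.5)
1/√210 = 0.069007;  1/√11044 = 0.009516
W = 10·12.0·(0.069007 − 0.009516) = 7.1389 kWh/t

W = 7.1389 kWh/t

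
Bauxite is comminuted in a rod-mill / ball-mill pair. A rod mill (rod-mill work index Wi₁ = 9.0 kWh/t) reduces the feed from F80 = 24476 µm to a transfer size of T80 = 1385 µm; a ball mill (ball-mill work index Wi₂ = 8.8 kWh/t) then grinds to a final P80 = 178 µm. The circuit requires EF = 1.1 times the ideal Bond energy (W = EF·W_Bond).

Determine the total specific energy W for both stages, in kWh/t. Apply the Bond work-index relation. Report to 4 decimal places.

Bond:  W = 10 Wi (1/√P − 1/√F)
Stage 1 (24476→1385 µm, Wi₁=9.0): W₁ = 10·9.0·(0.026870 − 0.006392) = 1.8431 kWh/t
Stage 2 (1385→178 µm, Wi₂=8.8): W₂ = 10·8.8·(0.074953 − 0.026870) = 4.2313 kWh/t
W = W₁ + W₂ = 1.8431 + 4.2313 = 6.0743 kWh/t
With EF = 1.1: W = 6.0743·1.1 = 6.6818 kWh/t

W = 6.6818 kWh/t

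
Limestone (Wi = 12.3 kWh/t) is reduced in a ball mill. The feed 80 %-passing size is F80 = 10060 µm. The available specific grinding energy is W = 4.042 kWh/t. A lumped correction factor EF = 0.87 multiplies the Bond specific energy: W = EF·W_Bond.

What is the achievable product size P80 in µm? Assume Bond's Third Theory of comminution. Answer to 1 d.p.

P80 = 438.7 µm

Bond:  W = 10 Wi (1/√P − 1/√F)
W_Bond = W / EF = 4.042 / 0.87 = 4.6460 kWh/t
⇒ 1/√P80 = W_Bond/(10·Wi) + 1/√F80
  = 4.6460/(10·12.3) + 1/√10060 = 0.037772 + 0.009970 = 0.047742
P80 = (1/0.047742)² = 20.9458² = 438.73 µm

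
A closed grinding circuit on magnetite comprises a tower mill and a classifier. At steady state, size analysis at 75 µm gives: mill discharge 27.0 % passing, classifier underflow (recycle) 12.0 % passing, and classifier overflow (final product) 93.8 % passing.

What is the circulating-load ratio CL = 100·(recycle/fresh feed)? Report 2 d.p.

Classifier node, passing 75 µm:
(1+r)·d = r·u + o ⇒ r = (o−d)/(d−u)
r = (93.8 − 27.0)/(27.0 − 12.0) = 66.8/15.0 = 4.4533
CL = 100·r = 445.33 %

CL = 445.33 %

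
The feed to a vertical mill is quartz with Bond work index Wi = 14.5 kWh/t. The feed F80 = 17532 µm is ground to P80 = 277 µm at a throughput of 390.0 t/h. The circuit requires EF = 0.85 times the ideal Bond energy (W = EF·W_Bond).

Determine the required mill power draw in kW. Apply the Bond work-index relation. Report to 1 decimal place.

W = 10 Wi (1/√P80 − 1/√F80)  [Bond]
W = 10·14.5·(1/√277 − 1/√17532) = 10·14.5·(0.052532) = 7.6171 kWh/t
Corrected W = EF·W_Bond = 0.85·7.6171 = 6.4745 kWh/t
Mill draw = 6.4745 × 390.0 = 2525.1 kW

P = 2525.1 kW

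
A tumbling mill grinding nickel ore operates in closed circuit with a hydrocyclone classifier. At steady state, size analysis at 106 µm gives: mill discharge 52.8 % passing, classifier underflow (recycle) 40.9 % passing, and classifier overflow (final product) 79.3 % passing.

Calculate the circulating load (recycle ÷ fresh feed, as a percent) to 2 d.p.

CL = 222.69 %

Two-product formula at 106 µm:
r = (o − d)/(d − u)
r = (79.3 − 52.8)/(52.8 − 40.9) = 26.5/11.9 = 2.2269
CL = 100·r = 222.69 %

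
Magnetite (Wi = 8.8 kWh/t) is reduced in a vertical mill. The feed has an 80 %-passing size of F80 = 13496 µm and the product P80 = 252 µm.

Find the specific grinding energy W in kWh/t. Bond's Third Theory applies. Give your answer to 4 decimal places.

W = 10 Wi (P80^-0.5 − F80^-0.5)
1/√252 = 0.062994;  1/√13496 = 0.008608
W = 10·8.8·(0.062994 − 0.008608) = 4.7860 kWh/t

W = 4.7860 kWh/t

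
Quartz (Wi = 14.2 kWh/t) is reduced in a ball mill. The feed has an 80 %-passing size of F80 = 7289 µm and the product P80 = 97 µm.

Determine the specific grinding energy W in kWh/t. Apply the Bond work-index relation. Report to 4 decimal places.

Bond:  W = 10 Wi (1/√P − 1/√F)
1/√97 = 0.101535;  1/√7289 = 0.011713
W = 10·14.2·(0.101535 − 0.011713) = 12.7547 kWh/t

W = 12.7547 kWh/t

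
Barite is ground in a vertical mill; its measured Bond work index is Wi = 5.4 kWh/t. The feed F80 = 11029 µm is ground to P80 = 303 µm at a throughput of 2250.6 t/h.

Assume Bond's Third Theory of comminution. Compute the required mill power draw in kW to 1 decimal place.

P = 5824.6 kW

Bond:  W = 10 Wi (1/√P − 1/√F)
W = 10·5.4·(1/√303 − 1/√11029) = 10·5.4·(0.047926) = 2.5880 kWh/t
P_mill = W·ṁ = 2.5880·2250.6 = 5824.6 kW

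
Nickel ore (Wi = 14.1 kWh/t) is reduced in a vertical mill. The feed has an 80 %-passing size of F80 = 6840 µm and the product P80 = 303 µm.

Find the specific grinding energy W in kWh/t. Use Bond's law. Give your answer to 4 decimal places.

W = 6.3954 kWh/t

Bond:  W = 10 Wi (1/√P − 1/√F)
1/√303 = 0.057448;  1/√6840 = 0.012091
W = 10·14.1·(0.057448 − 0.012091) = 6.3954 kWh/t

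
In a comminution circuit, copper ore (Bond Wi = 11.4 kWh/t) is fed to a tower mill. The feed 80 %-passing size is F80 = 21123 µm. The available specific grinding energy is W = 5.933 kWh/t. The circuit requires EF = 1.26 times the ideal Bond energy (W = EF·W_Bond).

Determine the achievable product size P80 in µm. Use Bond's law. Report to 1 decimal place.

P80 = 430.7 µm

W = 10 Wi / √P80 − 10 Wi / √F80
W_Bond = W / EF = 5.933 / 1.26 = 4.7087 kWh/t
⇒ 1/√P80 = W_Bond/(10 Wi) + 1/√F80
  = 4.7087/(10·11.4) + 1/√21123 = 0.041305 + 0.006881 = 0.048185
P80 = (1/0.048185)² = 20.7533² = 430.70 µm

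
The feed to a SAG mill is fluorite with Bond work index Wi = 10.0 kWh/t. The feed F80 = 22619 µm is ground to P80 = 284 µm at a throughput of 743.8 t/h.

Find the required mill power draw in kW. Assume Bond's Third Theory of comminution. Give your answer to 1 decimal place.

P = 3919.1 kW

W_Bond = 10·Wi·(1/√P₈₀ − 1/√F₈₀)
W = 10·10.0·(1/√284 − 1/√22619) = 10·10.0·(0.052690) = 5.2690 kWh/t
Mill draw = 5.2690 × 743.8 = 3919.1 kW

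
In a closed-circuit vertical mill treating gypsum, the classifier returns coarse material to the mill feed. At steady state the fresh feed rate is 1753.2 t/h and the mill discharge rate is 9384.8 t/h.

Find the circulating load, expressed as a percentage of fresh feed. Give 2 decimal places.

M = F + R at steady state, so:
R = M − F = 9384.8 − 1753.2 = 7631.6 t/h
CL = 100·R/F = 100·7631.6/1753.2 = 435.30 %

CL = 435.30 %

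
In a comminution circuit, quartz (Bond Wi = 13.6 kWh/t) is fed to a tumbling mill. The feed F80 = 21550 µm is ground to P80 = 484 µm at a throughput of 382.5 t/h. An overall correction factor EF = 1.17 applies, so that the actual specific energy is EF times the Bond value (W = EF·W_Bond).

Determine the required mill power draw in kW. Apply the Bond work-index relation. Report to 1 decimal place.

W = 10 Wi (P80^-0.5 − F80^-0.5)
W = 10·13.6·(1/√484 − 1/√21550) = 10·13.6·(0.038643) = 5.2554 kWh/t
W_actual = 1.17 × 5.2554 = 6.1488 kWh/t
P = W·T = 6.1488·382.5 = 2351.9 kW

P = 2351.9 kW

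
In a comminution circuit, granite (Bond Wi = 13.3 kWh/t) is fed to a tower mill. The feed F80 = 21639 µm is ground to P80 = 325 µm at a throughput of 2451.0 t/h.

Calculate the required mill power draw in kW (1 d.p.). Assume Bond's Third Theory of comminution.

P = 15866.2 kW

W = 10 Wi / √P80 − 10 Wi / √F80
W = 10·13.3·(1/√325 − 1/√21639) = 10·13.3·(0.048672) = 6.4734 kWh/t
P = W·T = 6.4734·2451.0 = 15866.2 kW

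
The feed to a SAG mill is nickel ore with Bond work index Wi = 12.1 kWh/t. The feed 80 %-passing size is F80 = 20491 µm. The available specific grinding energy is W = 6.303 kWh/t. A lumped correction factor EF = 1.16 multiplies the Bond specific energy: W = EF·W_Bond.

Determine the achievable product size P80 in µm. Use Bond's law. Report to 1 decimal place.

W = 10·Wi·[P80^(−½) − F80^(−½)]
W_Bond = W / EF = 6.303 / 1.16 = 5.4336 kWh/t
⇒ 1/√P80 = W_Bond/(10·Wi) + 1/√F80
  = 5.4336/(10·12.1) + 1/√20491 = 0.044906 + 0.006986 = 0.051892
P80 = (1/0.051892)² = 19.2709² = 371.37 µm

P80 = 371.4 µm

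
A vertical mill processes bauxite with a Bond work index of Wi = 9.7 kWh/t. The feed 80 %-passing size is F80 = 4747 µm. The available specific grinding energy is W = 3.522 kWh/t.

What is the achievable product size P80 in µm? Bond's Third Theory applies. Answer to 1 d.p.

W = 10 Wi (P80^-0.5 − F80^-0.5)
P80^-0.5 = F80^-0.5 + W/(10 Wi)
  = 3.5220/(10·9.7) + 1/√4747 = 0.036309 + 0.014514 = 0.050823
P80 = (1/0.050823)² = 19.6760² = 387.14 µm

P80 = 387.1 µm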